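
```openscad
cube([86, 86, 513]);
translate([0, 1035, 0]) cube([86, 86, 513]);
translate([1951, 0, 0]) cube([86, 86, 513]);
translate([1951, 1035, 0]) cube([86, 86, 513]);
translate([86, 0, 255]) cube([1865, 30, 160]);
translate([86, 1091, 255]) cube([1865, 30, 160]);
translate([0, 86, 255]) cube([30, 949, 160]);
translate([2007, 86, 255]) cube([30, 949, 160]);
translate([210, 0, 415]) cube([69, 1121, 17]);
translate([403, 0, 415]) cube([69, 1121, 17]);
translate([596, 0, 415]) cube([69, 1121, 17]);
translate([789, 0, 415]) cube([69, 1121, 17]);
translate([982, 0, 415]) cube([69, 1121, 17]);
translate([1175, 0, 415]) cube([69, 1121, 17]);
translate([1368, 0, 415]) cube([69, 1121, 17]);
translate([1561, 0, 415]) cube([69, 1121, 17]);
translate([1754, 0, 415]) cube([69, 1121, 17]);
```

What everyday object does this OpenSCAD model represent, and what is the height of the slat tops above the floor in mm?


A bed frame. The slat-top height is 432 mm.

Four posts, four rails, and a row of slats — a bed frame. Slats sit on the rails at z = 255 + 160 = 415; with slat thickness 17, the top is 432 mm.


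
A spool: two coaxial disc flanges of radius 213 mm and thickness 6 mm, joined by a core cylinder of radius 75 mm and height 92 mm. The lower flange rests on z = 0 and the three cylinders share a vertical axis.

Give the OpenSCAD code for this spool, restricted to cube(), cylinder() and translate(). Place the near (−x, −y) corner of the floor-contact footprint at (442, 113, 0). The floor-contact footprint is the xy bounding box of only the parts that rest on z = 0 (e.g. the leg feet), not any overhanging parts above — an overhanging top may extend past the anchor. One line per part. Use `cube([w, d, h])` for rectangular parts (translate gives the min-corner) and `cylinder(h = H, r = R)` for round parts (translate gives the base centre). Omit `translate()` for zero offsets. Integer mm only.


translate([655, 326, 0]) cylinder(h = 6, r = 213);
translate([655, 326, 6]) cylinder(h = 92, r = 75);
translate([655, 326, 98]) cylinder(h = 6, r = 213);


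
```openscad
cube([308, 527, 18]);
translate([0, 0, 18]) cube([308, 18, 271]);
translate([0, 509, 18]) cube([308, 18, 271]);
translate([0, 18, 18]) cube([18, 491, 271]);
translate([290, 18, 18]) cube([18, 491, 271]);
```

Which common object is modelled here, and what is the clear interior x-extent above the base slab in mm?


An open box. The internal width is 272 mm.

A 308×527 base slab with four walls standing on it — an open box. The base is 308 mm wide and the walls are 18 mm thick, so the internal width is 308 − 2 × 18 = 272 mm.


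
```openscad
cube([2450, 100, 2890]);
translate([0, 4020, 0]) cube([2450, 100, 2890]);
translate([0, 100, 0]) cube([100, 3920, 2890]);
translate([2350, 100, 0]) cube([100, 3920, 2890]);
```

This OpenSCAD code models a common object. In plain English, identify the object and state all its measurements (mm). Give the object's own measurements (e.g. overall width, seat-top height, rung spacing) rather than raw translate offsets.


The wall frame of a small rectangular building: four walls, each 2890 mm tall and 100 mm thick, enclosing a footprint 2450 mm (x) by 4120 mm (y) outside-to-outside, with no floor or roof. The front and back walls (the −y and +y sides) span the full width; the two side walls fit between them.


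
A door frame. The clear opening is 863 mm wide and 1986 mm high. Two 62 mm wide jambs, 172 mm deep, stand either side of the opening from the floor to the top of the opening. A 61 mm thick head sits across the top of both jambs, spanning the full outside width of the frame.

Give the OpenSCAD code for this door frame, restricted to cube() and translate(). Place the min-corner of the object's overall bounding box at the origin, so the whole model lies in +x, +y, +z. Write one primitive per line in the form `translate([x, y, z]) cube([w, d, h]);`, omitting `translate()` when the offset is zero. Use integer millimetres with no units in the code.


cube([62, 172, 1986]);
translate([925, 0, 0]) cube([62, 172, 1986]);
translate([0, 0, 1986]) cube([987, 172, 61]);


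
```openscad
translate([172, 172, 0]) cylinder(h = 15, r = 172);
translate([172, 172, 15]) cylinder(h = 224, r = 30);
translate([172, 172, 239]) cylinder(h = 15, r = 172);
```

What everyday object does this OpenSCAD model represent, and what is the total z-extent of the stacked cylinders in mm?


A spool. The overall height is 254 mm.

Three coaxial cylinders, large–small–large — a spool. Two 15 mm flanges and a 224 mm core give 15 + 224 + 15 = 254 mm.


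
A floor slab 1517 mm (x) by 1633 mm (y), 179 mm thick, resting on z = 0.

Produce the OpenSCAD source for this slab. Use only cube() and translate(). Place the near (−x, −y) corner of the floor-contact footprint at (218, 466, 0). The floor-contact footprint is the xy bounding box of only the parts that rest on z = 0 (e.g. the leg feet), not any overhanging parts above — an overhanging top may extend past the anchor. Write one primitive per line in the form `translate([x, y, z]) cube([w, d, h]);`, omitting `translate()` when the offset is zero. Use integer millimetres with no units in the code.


translate([218, 466, 0]) cube([1517, 1633, 179]);


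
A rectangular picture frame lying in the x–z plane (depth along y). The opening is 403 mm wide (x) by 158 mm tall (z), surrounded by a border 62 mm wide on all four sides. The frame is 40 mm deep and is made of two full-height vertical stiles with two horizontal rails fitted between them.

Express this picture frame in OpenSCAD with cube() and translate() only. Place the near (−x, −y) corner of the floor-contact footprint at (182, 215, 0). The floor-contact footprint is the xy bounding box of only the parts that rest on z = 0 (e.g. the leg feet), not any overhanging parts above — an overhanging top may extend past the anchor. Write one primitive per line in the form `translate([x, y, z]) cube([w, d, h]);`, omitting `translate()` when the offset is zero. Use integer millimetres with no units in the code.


translate([182, 215, 0]) cube([62, 40, 282]);
translate([647, 215, 0]) cube([62, 40, 282]);
translate([244, 215, 0]) cube([403, 40, 62]);
translate([244, 215, 220]) cube([403, 40, 62]);


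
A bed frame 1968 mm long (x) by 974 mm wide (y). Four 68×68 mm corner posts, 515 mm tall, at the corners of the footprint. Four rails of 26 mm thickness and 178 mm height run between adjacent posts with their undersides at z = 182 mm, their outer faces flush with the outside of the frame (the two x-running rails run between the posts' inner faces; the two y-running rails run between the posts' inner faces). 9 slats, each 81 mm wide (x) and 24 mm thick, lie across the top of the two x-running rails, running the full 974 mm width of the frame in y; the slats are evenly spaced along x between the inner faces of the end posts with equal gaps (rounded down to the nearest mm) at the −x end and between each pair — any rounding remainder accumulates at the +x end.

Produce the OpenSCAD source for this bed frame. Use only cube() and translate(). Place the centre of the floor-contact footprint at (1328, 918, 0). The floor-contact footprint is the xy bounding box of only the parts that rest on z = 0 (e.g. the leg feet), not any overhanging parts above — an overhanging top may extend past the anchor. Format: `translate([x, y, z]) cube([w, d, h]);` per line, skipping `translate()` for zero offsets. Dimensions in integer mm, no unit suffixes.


translate([344, 431, 0]) cube([68, 68, 515]);
translate([344, 1337, 0]) cube([68, 68, 515]);
translate([2244, 431, 0]) cube([68, 68, 515]);
translate([2244, 1337, 0]) cube([68, 68, 515]);
translate([412, 431, 182]) cube([1832, 26, 178]);
translate([412, 1379, 182]) cube([1832, 26, 178]);
translate([344, 499, 182]) cube([26, 838, 178]);
translate([2286, 499, 182]) cube([26, 838, 178]);
translate([522, 431, 360]) cube([81, 974, 24]);
translate([713, 431, 360]) cube([81, 974, 24]);
translate([904, 431, 360]) cube([81, 974, 24]);
translate([1095, 431, 360]) cube([81, 974, 24]);
translate([1286, 431, 360]) cube([81, 974, 24]);
translate([1477, 431, 360]) cube([81, 974, 24]);
translate([1668, 431, 360]) cube([81, 974, 24]);
translate([1859, 431, 360]) cube([81, 974, 24]);
translate([2050, 431, 360]) cube([81, 974, 24]);


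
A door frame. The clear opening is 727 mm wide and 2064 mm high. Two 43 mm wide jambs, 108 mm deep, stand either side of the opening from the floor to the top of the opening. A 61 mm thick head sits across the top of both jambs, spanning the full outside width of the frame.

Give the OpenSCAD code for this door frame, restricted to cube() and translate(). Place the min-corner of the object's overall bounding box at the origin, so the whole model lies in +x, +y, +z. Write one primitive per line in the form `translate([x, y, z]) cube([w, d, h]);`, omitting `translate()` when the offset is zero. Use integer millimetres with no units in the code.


cube([43, 108, 2064]);
translate([770, 0, 0]) cube([43, 108, 2064]);
translate([0, 0, 2064]) cube([813, 108, 61]);


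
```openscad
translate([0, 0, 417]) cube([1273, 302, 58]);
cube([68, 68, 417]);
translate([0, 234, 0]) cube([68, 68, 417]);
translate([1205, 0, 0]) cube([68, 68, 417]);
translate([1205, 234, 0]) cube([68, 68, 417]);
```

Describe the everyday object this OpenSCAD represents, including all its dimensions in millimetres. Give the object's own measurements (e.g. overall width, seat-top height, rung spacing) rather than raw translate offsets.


A bench: a 1273×302 mm seat slab, 58 mm thick, top at z = 475 mm, on four 68×68 mm square legs flush with the seat corners and standing on z = 0.


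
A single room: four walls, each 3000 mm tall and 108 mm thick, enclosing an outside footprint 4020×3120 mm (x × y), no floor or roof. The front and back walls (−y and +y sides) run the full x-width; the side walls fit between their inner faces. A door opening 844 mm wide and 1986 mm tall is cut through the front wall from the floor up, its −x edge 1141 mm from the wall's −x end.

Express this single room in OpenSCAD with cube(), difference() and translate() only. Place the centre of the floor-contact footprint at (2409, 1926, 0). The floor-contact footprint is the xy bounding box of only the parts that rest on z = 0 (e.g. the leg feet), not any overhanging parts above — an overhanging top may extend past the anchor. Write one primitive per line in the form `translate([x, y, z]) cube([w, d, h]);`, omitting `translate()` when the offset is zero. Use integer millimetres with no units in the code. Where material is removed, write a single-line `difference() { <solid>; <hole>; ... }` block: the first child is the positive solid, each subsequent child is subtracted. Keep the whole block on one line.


difference() { translate([399, 366, 0]) cube([4020, 108, 3000]); translate([1540, 366, 0]) cube([844, 108, 1986]); }
translate([399, 3378, 0]) cube([4020, 108, 3000]);
translate([399, 474, 0]) cube([108, 2904, 3000]);
translate([4311, 474, 0]) cube([108, 2904, 3000]);


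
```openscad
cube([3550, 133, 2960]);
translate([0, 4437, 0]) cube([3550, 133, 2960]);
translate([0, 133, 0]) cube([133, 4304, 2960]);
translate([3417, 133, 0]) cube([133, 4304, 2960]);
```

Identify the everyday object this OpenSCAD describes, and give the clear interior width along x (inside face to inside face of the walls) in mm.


A house (or room) frame. The interior width is 3284 mm.

Four 2960 mm walls enclosing a rectangle with no floor or roof — a room or house frame. Outside width is 3550 mm and wall thickness is 133 mm, so the interior width is 3550 − 2 × 133 = 3284 mm.


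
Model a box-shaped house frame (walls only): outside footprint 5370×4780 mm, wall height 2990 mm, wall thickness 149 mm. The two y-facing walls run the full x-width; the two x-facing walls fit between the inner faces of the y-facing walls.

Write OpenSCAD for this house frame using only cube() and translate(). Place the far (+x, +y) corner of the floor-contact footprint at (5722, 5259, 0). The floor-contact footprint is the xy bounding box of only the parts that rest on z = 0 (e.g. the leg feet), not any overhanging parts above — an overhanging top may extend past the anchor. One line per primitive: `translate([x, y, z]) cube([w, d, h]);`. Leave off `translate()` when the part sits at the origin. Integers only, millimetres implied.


translate([352, 479, 0]) cube([5370, 149, 2990]);
translate([352, 5110, 0]) cube([5370, 149, 2990]);
translate([352, 628, 0]) cube([149, 4482, 2990]);
translate([5573, 628, 0]) cube([149, 4482, 2990]);


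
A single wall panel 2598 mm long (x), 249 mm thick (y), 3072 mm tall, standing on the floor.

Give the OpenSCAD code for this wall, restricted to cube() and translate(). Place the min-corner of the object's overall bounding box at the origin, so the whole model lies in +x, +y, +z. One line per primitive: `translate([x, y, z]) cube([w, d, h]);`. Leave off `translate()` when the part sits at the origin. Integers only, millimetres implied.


cube([2598, 249, 3072]);


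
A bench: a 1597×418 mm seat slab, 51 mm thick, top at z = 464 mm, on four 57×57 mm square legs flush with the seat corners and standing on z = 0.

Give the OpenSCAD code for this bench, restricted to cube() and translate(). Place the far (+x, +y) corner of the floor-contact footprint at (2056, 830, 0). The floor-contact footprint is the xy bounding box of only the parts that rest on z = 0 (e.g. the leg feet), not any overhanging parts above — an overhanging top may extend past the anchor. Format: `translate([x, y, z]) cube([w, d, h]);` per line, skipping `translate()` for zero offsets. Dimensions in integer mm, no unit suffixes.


// leg_h = 464 − 51 = 413
translate([459, 412, 413]) cube([1597, 418, 51]);
translate([459, 412, 0]) cube([57, 57, 413]);
translate([459, 773, 0]) cube([57, 57, 413]);
translate([1999, 412, 0]) cube([57, 57, 413]);
translate([1999, 773, 0]) cube([57, 57, 413]);


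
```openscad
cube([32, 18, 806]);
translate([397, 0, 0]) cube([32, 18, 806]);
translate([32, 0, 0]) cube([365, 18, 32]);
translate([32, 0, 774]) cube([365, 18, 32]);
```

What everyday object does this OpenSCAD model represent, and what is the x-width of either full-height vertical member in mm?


A picture frame. The border width is 32 mm.

Four thin pieces enclosing a rectangular opening — a picture frame. The two full-height stiles are 806 mm tall; the top rail sits at z = 774 and is 32 mm tall, so the border above the opening is 806 − 774 = 32 mm, matching the stile x-width.


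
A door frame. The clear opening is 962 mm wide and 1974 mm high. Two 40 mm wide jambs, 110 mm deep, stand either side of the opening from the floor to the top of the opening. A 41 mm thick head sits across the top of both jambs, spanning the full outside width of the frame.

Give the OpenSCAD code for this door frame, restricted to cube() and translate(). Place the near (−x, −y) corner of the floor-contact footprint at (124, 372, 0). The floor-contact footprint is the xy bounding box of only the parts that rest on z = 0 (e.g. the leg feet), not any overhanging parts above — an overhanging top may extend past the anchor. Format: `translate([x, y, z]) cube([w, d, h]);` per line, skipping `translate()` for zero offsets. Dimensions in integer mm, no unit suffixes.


translate([124, 372, 0]) cube([40, 110, 1974]);
translate([1126, 372, 0]) cube([40, 110, 1974]);
translate([124, 372, 1974]) cube([1042, 110, 41]);


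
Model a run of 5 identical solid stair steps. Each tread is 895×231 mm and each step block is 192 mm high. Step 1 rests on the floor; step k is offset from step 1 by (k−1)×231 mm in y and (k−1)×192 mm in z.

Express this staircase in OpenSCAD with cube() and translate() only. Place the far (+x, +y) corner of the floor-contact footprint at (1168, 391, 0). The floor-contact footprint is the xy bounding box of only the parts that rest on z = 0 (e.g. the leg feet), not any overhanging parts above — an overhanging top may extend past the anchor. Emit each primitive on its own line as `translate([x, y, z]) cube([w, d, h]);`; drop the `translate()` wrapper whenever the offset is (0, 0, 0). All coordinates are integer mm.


translate([273, 160, 0]) cube([895, 231, 192]);
translate([273, 391, 192]) cube([895, 231, 192]);
translate([273, 622, 384]) cube([895, 231, 192]);
translate([273, 853, 576]) cube([895, 231, 192]);
translate([273, 1084, 768]) cube([895, 231, 192]);


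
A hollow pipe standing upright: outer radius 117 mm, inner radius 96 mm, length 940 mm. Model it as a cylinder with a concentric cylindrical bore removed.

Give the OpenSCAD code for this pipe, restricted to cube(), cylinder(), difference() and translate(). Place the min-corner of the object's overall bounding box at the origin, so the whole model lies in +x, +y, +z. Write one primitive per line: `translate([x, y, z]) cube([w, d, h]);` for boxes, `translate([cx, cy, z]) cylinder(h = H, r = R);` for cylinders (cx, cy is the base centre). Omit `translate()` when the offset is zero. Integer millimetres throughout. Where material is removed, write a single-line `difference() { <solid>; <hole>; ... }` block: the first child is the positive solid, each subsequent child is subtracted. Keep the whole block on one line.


difference() { translate([117, 117, 0]) cylinder(h = 940, r = 117); translate([117, 117, 0]) cylinder(h = 940, r = 96); }


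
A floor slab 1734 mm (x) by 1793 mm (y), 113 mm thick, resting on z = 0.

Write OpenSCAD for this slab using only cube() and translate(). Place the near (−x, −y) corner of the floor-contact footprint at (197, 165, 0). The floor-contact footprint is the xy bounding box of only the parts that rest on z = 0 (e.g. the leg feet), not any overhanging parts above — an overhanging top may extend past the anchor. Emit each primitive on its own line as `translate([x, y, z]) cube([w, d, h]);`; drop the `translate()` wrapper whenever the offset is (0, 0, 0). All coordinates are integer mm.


translate([197, 165, 0]) cube([1734, 1793, 113]);


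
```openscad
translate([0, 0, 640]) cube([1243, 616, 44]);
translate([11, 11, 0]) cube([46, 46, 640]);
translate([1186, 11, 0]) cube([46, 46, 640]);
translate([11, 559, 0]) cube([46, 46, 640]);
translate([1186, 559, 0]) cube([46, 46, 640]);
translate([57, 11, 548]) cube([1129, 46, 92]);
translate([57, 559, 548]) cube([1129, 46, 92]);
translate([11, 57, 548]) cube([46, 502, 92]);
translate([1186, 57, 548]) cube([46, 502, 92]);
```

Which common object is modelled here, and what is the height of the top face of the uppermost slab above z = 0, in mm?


A table. The table height is 684 mm.

A 1243×616×44 slab sits at z = 640 on four 46 mm square posts — a table. The top surface is at 640 + 44 = 684 mm.


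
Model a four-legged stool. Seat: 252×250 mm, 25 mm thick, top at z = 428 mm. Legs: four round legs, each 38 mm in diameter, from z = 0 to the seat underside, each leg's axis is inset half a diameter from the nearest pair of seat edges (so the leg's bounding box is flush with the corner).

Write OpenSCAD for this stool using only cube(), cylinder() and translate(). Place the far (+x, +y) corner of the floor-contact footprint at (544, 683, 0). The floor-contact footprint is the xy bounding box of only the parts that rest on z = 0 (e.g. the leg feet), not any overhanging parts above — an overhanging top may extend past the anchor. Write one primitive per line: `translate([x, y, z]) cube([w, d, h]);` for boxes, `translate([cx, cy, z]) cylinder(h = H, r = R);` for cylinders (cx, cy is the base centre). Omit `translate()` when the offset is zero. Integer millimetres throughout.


translate([292, 433, 403]) cube([252, 250, 25]);
translate([311, 452, 0]) cylinder(h = 403, r = 19);
translate([525, 452, 0]) cylinder(h = 403, r = 19);
translate([311, 664, 0]) cylinder(h = 403, r = 19);
translate([525, 664, 0]) cylinder(h = 403, r = 19);


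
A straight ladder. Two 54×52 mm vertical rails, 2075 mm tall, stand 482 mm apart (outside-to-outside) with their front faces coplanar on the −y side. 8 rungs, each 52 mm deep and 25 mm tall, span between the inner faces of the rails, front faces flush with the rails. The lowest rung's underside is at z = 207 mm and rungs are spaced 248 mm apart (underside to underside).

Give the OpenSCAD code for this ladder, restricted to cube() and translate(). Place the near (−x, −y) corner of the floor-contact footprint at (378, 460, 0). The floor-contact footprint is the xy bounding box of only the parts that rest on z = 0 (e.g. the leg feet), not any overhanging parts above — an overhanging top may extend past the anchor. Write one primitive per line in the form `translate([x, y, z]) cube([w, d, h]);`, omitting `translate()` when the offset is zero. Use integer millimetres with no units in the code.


translate([378, 460, 0]) cube([54, 52, 2075]);
translate([806, 460, 0]) cube([54, 52, 2075]);
translate([432, 460, 207]) cube([374, 52, 25]);
translate([432, 460, 455]) cube([374, 52, 25]);
translate([432, 460, 703]) cube([374, 52, 25]);
translate([432, 460, 951]) cube([374, 52, 25]);
translate([432, 460, 1199]) cube([374, 52, 25]);
translate([432, 460, 1447]) cube([374, 52, 25]);
translate([432, 460, 1695]) cube([374, 52, 25]);
translate([432, 460, 1943]) cube([374, 52, 25]);


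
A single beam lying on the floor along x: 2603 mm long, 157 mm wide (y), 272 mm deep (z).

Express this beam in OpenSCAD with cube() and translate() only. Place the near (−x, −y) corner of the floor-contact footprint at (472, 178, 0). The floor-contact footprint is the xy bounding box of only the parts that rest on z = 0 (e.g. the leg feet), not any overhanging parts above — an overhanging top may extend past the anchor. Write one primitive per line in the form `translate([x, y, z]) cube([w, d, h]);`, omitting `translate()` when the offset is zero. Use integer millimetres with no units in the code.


translate([472, 178, 0]) cube([2603, 157, 272]);


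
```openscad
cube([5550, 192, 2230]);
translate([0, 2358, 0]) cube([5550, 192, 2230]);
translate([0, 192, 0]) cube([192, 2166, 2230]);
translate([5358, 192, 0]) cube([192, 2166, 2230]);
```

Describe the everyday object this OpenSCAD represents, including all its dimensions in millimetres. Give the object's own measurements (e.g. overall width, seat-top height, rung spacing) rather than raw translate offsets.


The wall frame of a small rectangular building: four walls, each 2230 mm tall and 192 mm thick, enclosing a footprint 5550 mm (x) by 2550 mm (y) outside-to-outside, with no floor or roof. The front and back walls (the −y and +y sides) span the full width; the two side walls fit between them.


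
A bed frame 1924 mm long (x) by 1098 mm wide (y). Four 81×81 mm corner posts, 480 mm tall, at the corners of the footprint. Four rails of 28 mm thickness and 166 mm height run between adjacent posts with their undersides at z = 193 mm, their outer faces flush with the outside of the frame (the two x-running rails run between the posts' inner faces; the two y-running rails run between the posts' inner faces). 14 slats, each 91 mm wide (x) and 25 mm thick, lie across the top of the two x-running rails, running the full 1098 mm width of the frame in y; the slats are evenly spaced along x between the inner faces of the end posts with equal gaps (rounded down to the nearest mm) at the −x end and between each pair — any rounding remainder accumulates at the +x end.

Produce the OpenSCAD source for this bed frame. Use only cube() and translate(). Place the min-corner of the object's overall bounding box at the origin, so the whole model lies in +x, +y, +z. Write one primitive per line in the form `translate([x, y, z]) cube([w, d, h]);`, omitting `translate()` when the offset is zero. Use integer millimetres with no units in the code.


// slat z = rail_z + rail_h = 193 + 166 = 359
// slat gap = ⌊(1762 − 14·91) / 15⌋ = 32
cube([81, 81, 480]);
translate([0, 1017, 0]) cube([81, 81, 480]);
translate([1843, 0, 0]) cube([81, 81, 480]);
translate([1843, 1017, 0]) cube([81, 81, 480]);
translate([81, 0, 193]) cube([1762, 28, 166]);
translate([81, 1070, 193]) cube([1762, 28, 166]);
translate([0, 81, 193]) cube([28, 936, 166]);
translate([1896, 81, 193]) cube([28, 936, 166]);
translate([113, 0, 359]) cube([91, 1098, 25]);
translate([236, 0, 359]) cube([91, 1098, 25]);
translate([359, 0, 359]) cube([91, 1098, 25]);
translate([482, 0, 359]) cube([91, 1098, 25]);
translate([605, 0, 359]) cube([91, 1098, 25]);
translate([728, 0, 359]) cube([91, 1098, 25]);
translate([851, 0, 359]) cube([91, 1098, 25]);
translate([974, 0, 359]) cube([91, 1098, 25]);
translate([1097, 0, 359]) cube([91, 1098, 25]);
translate([1220, 0, 359]) cube([91, 1098, 25]);
translate([1343, 0, 359]) cube([91, 1098, 25]);
translate([1466, 0, 359]) cube([91, 1098, 25]);
translate([1589, 0, 359]) cube([91, 1098, 25]);
translate([1712, 0, 359]) cube([91, 1098, 25]);


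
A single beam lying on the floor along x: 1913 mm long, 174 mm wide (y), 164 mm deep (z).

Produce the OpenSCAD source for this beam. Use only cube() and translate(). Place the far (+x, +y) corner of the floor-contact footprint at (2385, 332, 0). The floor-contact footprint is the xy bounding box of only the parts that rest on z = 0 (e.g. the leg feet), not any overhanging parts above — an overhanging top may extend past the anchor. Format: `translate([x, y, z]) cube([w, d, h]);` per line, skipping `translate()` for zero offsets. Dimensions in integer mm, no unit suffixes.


translate([472, 158, 0]) cube([1913, 174, 164]);


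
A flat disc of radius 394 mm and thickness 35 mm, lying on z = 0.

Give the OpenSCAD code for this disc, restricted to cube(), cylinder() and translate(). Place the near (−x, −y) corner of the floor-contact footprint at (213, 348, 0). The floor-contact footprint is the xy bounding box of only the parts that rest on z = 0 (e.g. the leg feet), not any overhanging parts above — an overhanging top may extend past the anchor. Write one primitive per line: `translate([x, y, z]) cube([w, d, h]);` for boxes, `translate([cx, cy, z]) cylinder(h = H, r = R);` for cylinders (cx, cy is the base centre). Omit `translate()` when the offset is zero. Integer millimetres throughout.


translate([607, 742, 0]) cylinder(h = 35, r = 394);


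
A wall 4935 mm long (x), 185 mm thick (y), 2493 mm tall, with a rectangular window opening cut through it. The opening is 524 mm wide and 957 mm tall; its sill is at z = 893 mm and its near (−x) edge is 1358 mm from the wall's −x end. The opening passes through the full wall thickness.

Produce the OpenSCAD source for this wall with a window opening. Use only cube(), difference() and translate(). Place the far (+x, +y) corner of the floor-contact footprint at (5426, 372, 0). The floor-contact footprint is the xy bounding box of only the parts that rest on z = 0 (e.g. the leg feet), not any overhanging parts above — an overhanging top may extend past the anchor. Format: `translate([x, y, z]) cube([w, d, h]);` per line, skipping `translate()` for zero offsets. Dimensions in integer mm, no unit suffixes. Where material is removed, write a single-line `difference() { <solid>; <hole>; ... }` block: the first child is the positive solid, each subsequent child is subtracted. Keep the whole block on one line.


difference() { translate([491, 187, 0]) cube([4935, 185, 2493]); translate([1849, 187, 893]) cube([524, 185, 957]); }


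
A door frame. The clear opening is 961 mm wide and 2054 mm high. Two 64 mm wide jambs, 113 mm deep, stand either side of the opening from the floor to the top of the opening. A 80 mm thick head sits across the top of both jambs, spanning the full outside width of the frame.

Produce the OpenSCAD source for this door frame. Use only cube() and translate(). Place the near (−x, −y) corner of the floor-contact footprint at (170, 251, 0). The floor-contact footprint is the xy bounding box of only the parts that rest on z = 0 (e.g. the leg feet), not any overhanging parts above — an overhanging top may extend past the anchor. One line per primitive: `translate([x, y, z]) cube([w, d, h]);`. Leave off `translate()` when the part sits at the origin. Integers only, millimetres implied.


translate([170, 251, 0]) cube([64, 113, 2054]);
translate([1195, 251, 0]) cube([64, 113, 2054]);
translate([170, 251, 2054]) cube([1089, 113, 80]);


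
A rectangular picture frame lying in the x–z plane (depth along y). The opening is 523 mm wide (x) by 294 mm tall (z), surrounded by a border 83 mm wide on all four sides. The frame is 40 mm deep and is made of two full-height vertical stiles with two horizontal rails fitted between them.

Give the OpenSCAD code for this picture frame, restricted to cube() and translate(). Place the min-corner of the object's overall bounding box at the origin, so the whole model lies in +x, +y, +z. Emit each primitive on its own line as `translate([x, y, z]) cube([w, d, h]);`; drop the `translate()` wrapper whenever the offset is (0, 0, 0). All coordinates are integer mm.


cube([83, 40, 460]);
translate([606, 0, 0]) cube([83, 40, 460]);
translate([83, 0, 0]) cube([523, 40, 83]);
translate([83, 0, 377]) cube([523, 40, 83]);


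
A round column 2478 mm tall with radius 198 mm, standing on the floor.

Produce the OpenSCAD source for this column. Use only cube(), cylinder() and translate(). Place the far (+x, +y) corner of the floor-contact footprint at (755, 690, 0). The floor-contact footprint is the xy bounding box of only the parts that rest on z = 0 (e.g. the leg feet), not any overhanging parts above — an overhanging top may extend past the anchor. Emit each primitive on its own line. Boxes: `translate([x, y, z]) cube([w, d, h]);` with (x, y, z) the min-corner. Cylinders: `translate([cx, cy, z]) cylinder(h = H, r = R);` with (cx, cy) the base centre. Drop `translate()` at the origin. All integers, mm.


translate([557, 492, 0]) cylinder(h = 2478, r = 198);


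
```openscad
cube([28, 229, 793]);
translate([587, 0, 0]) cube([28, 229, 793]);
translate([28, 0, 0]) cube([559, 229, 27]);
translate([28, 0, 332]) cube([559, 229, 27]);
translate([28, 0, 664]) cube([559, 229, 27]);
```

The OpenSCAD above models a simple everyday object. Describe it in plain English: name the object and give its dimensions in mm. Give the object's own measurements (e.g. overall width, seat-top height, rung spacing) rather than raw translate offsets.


An open bookshelf. Two side panels, each 28 mm thick, 229 mm deep and 793 mm tall, stand 615 mm apart (outside-to-outside). Between them sit 3 shelves, each 27 mm thick and 229 mm deep, spanning the full gap between the sides. The bottom shelf rests on the floor (its underside at z = 0) and the clear gap between one shelf's top and the next shelf's underside is 305 mm.


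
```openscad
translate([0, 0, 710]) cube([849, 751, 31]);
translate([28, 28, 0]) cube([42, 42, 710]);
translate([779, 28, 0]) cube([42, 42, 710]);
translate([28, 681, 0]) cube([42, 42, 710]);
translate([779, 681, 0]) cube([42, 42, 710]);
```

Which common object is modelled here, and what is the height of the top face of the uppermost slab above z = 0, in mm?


A table. The table height is 741 mm.

A 849×751×31 slab sits at z = 710 on four 42 mm square posts — a table. The top surface is at 710 + 31 = 741 mm.


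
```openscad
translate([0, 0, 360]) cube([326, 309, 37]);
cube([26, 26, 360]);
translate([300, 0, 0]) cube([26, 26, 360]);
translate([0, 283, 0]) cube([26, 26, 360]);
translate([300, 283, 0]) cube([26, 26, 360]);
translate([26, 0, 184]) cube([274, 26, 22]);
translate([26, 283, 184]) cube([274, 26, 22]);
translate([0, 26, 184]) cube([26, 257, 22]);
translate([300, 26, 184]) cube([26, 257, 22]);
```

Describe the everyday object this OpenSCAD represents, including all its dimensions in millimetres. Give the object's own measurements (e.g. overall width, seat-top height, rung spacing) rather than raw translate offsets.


A simple wooden stool: a rectangular seat 326 mm (x) by 309 mm (y), 37 mm thick, top face at z = 397 mm, on four square legs, each 26×26 mm in cross-section. The legs rest on z = 0, each flush with a corner of the seat. Four stretchers, 26 mm wide and 22 mm tall, connect adjacent legs with their undersides at z = 184 mm, each running between the inner faces of the legs it joins and aligned with the legs' outer faces on the other axis.


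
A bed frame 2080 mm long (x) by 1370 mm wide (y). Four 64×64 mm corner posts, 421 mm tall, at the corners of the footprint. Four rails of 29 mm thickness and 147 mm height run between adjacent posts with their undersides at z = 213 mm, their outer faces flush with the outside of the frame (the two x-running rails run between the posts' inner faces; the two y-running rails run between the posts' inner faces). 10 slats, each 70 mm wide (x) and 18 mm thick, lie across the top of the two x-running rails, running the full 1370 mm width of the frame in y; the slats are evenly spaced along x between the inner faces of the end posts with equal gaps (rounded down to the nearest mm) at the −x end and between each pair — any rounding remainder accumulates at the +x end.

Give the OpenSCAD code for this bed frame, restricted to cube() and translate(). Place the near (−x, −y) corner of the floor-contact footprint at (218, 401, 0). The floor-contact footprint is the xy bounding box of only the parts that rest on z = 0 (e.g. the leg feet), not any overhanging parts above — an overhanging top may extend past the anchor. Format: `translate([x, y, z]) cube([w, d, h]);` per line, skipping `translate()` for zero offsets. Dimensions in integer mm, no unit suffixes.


// slat z = rail_z + rail_h = 213 + 147 = 360
// slat gap = ⌊(1952 − 10·70) / 11⌋ = 113
translate([218, 401, 0]) cube([64, 64, 421]);
translate([218, 1707, 0]) cube([64, 64, 421]);
translate([2234, 401, 0]) cube([64, 64, 421]);
translate([2234, 1707, 0]) cube([64, 64, 421]);
translate([282, 401, 213]) cube([1952, 29, 147]);
translate([282, 1742, 213]) cube([1952, 29, 147]);
translate([218, 465, 213]) cube([29, 1242, 147]);
translate([2269, 465, 213]) cube([29, 1242, 147]);
translate([395, 401, 360]) cube([70, 1370, 18]);
translate([578, 401, 360]) cube([70, 1370, 18]);
translate([761, 401, 360]) cube([70, 1370, 18]);
translate([944, 401, 360]) cube([70, 1370, 18]);
translate([1127, 401, 360]) cube([70, 1370, 18]);
translate([1310, 401, 360]) cube([70, 1370, 18]);
translate([1493, 401, 360]) cube([70, 1370, 18]);
translate([1676, 401, 360]) cube([70, 1370, 18]);
translate([1859, 401, 360]) cube([70, 1370, 18]);
translate([2042, 401, 360]) cube([70, 1370, 18]);


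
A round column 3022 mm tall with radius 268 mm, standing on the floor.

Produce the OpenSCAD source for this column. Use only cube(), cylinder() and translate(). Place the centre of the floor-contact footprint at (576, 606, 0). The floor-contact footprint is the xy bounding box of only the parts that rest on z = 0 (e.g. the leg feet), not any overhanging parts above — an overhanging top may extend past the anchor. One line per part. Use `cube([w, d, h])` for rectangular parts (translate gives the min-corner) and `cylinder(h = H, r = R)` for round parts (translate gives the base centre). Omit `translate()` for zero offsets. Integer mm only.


translate([576, 606, 0]) cylinder(h = 3022, r = 268);


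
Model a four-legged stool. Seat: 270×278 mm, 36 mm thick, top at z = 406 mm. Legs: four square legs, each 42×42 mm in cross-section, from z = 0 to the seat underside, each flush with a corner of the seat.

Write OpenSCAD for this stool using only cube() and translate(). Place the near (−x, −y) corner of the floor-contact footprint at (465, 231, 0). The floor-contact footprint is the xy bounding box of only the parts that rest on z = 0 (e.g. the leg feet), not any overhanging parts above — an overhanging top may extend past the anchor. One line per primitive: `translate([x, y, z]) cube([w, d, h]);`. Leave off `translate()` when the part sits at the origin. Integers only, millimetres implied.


translate([465, 231, 370]) cube([270, 278, 36]);
translate([465, 231, 0]) cube([42, 42, 370]);
translate([693, 231, 0]) cube([42, 42, 370]);
translate([465, 467, 0]) cube([42, 42, 370]);
translate([693, 467, 0]) cube([42, 42, 370]);


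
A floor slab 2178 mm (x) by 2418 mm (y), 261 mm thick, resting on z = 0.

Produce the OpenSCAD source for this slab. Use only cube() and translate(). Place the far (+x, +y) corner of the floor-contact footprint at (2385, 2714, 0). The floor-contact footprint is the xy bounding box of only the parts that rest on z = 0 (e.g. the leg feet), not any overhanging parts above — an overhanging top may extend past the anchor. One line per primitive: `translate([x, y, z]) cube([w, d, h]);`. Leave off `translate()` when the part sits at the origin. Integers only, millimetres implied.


translate([207, 296, 0]) cube([2178, 2418, 261]);


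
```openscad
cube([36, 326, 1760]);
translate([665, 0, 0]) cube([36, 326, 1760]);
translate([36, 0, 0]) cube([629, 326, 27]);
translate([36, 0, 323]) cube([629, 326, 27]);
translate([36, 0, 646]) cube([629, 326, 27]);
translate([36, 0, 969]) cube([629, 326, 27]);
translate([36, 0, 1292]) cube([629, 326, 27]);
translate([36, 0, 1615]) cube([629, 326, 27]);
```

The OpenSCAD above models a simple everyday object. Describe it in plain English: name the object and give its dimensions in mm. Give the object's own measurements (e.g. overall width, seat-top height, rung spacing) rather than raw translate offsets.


An open bookshelf. Two side panels, each 36 mm thick, 326 mm deep and 1760 mm tall, stand 701 mm apart (outside-to-outside). Between them sit 6 shelves, each 27 mm thick and 326 mm deep, spanning the full gap between the sides. The bottom shelf rests on the floor (its underside at z = 0) and the clear gap between one shelf's top and the next shelf's underside is 296 mm.


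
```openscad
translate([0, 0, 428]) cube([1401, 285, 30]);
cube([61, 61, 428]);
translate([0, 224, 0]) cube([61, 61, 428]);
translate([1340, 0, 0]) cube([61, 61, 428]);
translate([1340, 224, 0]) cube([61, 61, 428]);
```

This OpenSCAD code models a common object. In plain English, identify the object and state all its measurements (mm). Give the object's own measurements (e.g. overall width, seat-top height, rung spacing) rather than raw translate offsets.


A bench: a 1401×285 mm seat slab, 30 mm thick, top at z = 458 mm, on four 61×61 mm square legs flush with the seat corners and standing on z = 0.


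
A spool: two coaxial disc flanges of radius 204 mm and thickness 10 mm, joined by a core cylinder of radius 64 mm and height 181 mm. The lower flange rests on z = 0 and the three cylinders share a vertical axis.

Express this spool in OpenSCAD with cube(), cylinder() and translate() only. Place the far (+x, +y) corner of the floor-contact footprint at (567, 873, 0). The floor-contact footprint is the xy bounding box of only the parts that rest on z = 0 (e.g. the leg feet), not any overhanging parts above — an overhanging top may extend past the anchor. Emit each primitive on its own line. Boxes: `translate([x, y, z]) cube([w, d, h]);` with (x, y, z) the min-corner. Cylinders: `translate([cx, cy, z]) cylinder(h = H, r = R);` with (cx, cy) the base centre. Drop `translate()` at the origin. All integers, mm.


translate([363, 669, 0]) cylinder(h = 10, r = 204);
translate([363, 669, 10]) cylinder(h = 181, r = 64);
translate([363, 669, 191]) cylinder(h = 10, r = 204);


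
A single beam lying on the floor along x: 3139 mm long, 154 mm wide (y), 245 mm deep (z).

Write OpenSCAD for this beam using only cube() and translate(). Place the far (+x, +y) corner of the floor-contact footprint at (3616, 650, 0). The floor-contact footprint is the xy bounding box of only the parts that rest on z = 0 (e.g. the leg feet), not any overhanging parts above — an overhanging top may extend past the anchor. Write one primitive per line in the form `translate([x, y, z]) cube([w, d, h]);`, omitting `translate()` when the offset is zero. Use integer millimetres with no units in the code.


translate([477, 496, 0]) cube([3139, 154, 245]);
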